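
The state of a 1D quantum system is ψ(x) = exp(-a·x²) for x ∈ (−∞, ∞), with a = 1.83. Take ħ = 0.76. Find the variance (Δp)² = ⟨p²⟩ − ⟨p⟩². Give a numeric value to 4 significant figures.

1.057

Compute ⟨p⟩ and ⟨p²⟩ separately; (Δp)² = ⟨p²⟩ − ⟨p⟩².
Gaussian moments: ∫x^(2j)·e^(−2ax²) dx = (2j−1)!!/(4a)^j · √(π/(2a)), odd powers integrate to 0; here √(π/(2a)) = 0.92648. Derivatives: d/dx e^(−ax²) = −2ax·e^(−ax²), d²/dx² e^(−ax²) = (4a²x² − 2a)·e^(−ax²).
Normalization: ∫|ψ|² dx = 0.92648.
⟨p⟩ = 0.0000 and ⟨p²⟩ = 1.0570.
(Δp)² = 1.0570 − (0.0000)² = 1.0570.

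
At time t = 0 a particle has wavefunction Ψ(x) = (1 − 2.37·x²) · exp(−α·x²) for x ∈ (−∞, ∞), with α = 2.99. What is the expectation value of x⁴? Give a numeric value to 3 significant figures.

0.0114

⟨x⁴⟩ = ∫ x⁴·|Ψ|² dx / ∫|Ψ|² dx (integrals over the domain).
Expand each integrand as polynomial × e^(−2αx²) and use ∫x^(2j)·e^(−2αx²) dx = (2j−1)!!/(4α)^j · √(π/(2α)), odd powers → 0; here √(π/(2α)) = 0.72481.
State is unnormalized: ∫|Ψ|² dx = 0.52294, and ∫Ψ*·x⁴·Ψ dx = 0.0059705, so ⟨x⁴⟩ = 0.0059705 / 0.52294.
⟨x⁴⟩ = 0.011417.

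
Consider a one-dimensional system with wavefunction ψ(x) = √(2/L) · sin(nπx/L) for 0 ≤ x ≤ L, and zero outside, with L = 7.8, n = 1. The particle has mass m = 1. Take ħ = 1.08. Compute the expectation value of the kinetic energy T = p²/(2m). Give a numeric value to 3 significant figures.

T = −(ħ²/2m) d²/dx², so ⟨T⟩ = −(ħ²/2m) ∫ ψ*·ψ'' dx; with m = 1.
d/dx sin(nπx/L) = (nπ/L)·cos(nπx/L) and d²/dx² sin(nπx/L) = −(nπ/L)²·sin(nπx/L); on 0 ≤ x ≤ L, ∫sin²(nπx/L) dx = L/2 and ∫sin(nπx/L)·cos(nπx/L) dx = 0.
⟨T⟩ = 0.094608.

0.0946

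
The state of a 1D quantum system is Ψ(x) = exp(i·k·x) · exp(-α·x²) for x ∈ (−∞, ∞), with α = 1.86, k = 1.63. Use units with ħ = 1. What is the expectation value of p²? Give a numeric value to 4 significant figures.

p² Ψ = −ħ² d²Ψ/dx²; ⟨p²⟩ = −ħ² ∫ Ψ*·Ψ'' dx / ∫|Ψ|² dx.
Gaussian moments: ∫x^(2j)·e^(−2αx²) dx = (2j−1)!!/(4α)^j · √(π/(2α)), odd powers integrate to 0; here √(π/(2α)) = 0.91897. Derivatives: Ψ′ = (ik − 2αx)·Ψ, Ψ″ = ((ik − 2αx)² − 2α)·Ψ; the odd-in-x pieces drop out.
State is unnormalized: ∫|Ψ|² dx = 0.91897, and ∫Ψ*·(−ħ² Ψ'') dx = 4.1509, so ⟨p²⟩ = 4.1509 / 0.91897.
⟨p²⟩ = 4.5169.

4.517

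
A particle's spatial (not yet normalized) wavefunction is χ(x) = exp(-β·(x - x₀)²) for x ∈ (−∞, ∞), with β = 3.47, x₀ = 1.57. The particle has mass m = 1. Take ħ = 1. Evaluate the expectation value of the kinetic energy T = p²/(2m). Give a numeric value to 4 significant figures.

T = −(ħ²/2m) d²/dx², so ⟨T⟩ = −(ħ²/2m) ∫ χ*·χ'' dx / ∫|χ|² dx; with m = 1.
Gaussian moments (u = x − x₀): ∫u^(2j)·e^(−2βu²) du = (2j−1)!!/(4β)^j · √(π/(2β)), odd powers integrate to 0; here √(π/(2β)) = 0.67281. Derivatives: d/dx e^(−βu²) = −2βu·e^(−βu²), d²/dx² e^(−βu²) = (4β²u² − 2β)·e^(−βu²).
State is unnormalized: ∫|χ|² dx = 0.67281, and ∫χ*·(−ħ²/2m · χ'') dx = 1.1673, so ⟨T⟩ = 1.1673 / 0.67281.
⟨T⟩ = 1.7350.

1.735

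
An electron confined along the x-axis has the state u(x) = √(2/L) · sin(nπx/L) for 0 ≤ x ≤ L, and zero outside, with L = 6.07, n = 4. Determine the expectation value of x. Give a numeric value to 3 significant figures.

⟨x⟩ = ∫ x·|u|² dx (integrals over the domain).
With sin²θ = (1 − cos2θ)/2 on 0 ≤ x ≤ L: ∫sin²(nπx/L) dx = L/2, ∫x·sin²(nπx/L) dx = L²/4, ∫x²·sin²(nπx/L) dx = L³·(1/6 − 1/(4n²π²)); higher powers xᵏ the same way, integrating xᵏ·cos(2nπx/L) by parts.
⟨x⟩ = 3.0350.

3.04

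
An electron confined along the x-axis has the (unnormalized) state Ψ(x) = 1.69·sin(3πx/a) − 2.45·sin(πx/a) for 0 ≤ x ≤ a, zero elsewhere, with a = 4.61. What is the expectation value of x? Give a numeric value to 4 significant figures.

⟨x⟩ = ∫ x·|Ψ|² dx / ∫|Ψ|² dx (integrals over the domain).
On 0 ≤ x ≤ a (j ≠ l): ∫sin²(jπx/a) dx = a/2, ∫sin(jπx/a)·sin(lπx/a) dx = 0; diagonal moments ∫x·sin²(jπx/a) dx = a²/4, ∫x²·sin²(jπx/a) dx = a³·(1/6 − 1/(4j²π²)); cross terms ∫x·sin(jπx/a)·sin(lπx/a) dx = 0 for j + l even and −4jla²/(π²(j² − l²)²) for j + l odd, ∫x²·sin(jπx/a)·sin(lπx/a) dx = (−1)^(j+l)·4jla³/(π²(j² − l²)²); higher powers the same way via product-to-sum and parts.
State is unnormalized: ∫|Ψ|² dx = 20.419, and ∫Ψ*·x·Ψ dx = 47.066, so ⟨x⟩ = 47.066 / 20.419.
⟨x⟩ = 2.3050.

2.305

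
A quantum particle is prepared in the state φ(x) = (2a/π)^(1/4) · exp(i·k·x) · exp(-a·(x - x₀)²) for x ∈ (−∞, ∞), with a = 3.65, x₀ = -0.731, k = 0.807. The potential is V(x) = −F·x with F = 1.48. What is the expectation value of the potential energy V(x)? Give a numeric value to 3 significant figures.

1.08

⟨V⟩ = ∫ V(x)·|φ|² dx.
Gaussian moments (u = x − x₀): ∫u^(2j)·e^(−2au²) du = (2j−1)!!/(4a)^j · √(π/(2a)), odd powers integrate to 0; here √(π/(2a)) = 0.65601.
⟨V⟩ = 1.0819.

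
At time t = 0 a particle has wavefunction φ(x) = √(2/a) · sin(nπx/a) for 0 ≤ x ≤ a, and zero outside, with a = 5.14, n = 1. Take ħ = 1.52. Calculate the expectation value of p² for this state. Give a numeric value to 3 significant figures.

0.863

p² φ = −ħ² d²φ/dx²; ⟨p²⟩ = −ħ² ∫ φ*·φ'' dx.
d/dx sin(nπx/a) = (nπ/a)·cos(nπx/a) and d²/dx² sin(nπx/a) = −(nπ/a)²·sin(nπx/a); on 0 ≤ x ≤ a, ∫sin²(nπx/a) dx = a/2 and ∫sin(nπx/a)·cos(nπx/a) dx = 0.
⟨p²⟩ = 0.86310.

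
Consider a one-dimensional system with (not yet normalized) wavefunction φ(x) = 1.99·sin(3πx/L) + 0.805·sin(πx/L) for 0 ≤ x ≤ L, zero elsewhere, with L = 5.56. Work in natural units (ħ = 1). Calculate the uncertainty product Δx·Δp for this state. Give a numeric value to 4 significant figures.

Δx = √(⟨x²⟩−⟨x⟩²), Δp = √(⟨p²⟩−⟨p⟩²).
On 0 ≤ x ≤ L (j ≠ l): ∫sin²(jπx/L) dx = L/2, ∫sin(jπx/L)·sin(lπx/L) dx = 0; diagonal moments ∫x·sin²(jπx/L) dx = L²/4, ∫x²·sin²(jπx/L) dx = L³·(1/6 − 1/(4j²π²)); cross terms ∫x·sin(jπx/L)·sin(lπx/L) dx = 0 for j + l even and −4jlL²/(π²(j² − l²)²) for j + l odd, ∫x²·sin(jπx/L)·sin(lπx/L) dx = (−1)^(j+l)·4jlL³/(π²(j² − l²)²); higher powers the same way via product-to-sum and parts. d²/dx² sin(jπx/L) = −(jπ/L)²·sin(jπx/L); on 0 ≤ x ≤ L, ∫sin²(jπx/L) dx = L/2 and ∫sin(jπx/L)·sin(lπx/L) dx = 0 for j ≠ l, so only diagonal terms survive in ∫|φ|² and ∫φ·φ″; ∫φ·φ′ dx = [φ²/2] between the walls = 0.
Normalization: ∫|φ|² dx = 12.811.
⟨x⟩ = 2.7800, ⟨x²⟩ = 10.751 ⇒ Δx = 1.7387.
⟨p⟩ = 0.0000, ⟨p²⟩ = 2.5142 ⇒ Δp = 1.5856.
Δx·Δp = 2.7569.

2.757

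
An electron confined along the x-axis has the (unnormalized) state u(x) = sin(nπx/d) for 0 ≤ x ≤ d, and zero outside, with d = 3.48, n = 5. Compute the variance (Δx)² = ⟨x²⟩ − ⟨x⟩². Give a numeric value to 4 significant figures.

Compute ⟨x⟩ and ⟨x²⟩ separately, then (Δx)² = ⟨x²⟩ − ⟨x⟩².
With sin²θ = (1 − cos2θ)/2 on 0 ≤ x ≤ d: ∫sin²(nπx/d) dx = d/2, ∫x·sin²(nπx/d) dx = d²/4, ∫x²·sin²(nπx/d) dx = d³·(1/6 − 1/(4n²π²)); higher powers xᵏ the same way, integrating xᵏ·cos(2nπx/d) by parts.
Normalization: ∫|u|² dx = 1.7400.
⟨x⟩ = 1.7400 and ⟨x²⟩ = 4.0123.
(Δx)² = 4.0123 − (1.7400)² = 0.98466.

0.9847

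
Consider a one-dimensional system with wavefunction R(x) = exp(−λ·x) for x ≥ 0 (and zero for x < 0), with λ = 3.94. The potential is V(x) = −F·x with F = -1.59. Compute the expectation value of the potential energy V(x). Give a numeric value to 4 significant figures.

⟨V⟩ = ∫ V(x)·|R|² dx / ∫|R|² dx.
Every integrand reduces to terms xʲ·e^(−2λx) on [0, ∞); use ∫₀^∞ xʲ·e^(−2λx) dx = j!/(2λ)^(j+1).
State is unnormalized: ∫|R|² dx = 0.12690, and ∫R*·V(x)·R dx = 0.025606, so ⟨V⟩ = 0.025606 / 0.12690.
⟨V⟩ = 0.20178.

0.2018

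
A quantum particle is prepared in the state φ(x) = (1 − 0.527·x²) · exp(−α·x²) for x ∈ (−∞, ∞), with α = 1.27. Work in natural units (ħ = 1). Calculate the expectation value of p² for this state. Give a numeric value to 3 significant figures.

1.98

p² φ = −ħ² d²φ/dx²; ⟨p²⟩ = −ħ² ∫ φ*·φ'' dx / ∫|φ|² dx.
Expand each integrand as polynomial × e^(−2αx²) and use ∫x^(2j)·e^(−2αx²) dx = (2j−1)!!/(4α)^j · √(π/(2α)), odd powers → 0; here √(π/(2α)) = 1.1121. Differentiate with the product rule, d/dx e^(−αx²) = −2αx·e^(−αx²).
State is unnormalized: ∫|φ|² dx = 0.91730, and ∫φ*·(−ħ² φ'') dx = 1.8119, so ⟨p²⟩ = 1.8119 / 0.91730.
⟨p²⟩ = 1.9752.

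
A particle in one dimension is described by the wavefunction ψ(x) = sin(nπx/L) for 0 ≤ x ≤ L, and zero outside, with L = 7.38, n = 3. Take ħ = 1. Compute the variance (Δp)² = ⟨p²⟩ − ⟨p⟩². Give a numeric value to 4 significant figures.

1.631

Compute ⟨p⟩ and ⟨p²⟩ separately; (Δp)² = ⟨p²⟩ − ⟨p⟩².
d/dx sin(nπx/L) = (nπ/L)·cos(nπx/L) and d²/dx² sin(nπx/L) = −(nπ/L)²·sin(nπx/L); on 0 ≤ x ≤ L, ∫sin²(nπx/L) dx = L/2 and ∫sin(nπx/L)·cos(nπx/L) dx = 0.
Normalization: ∫|ψ|² dx = 3.6900.
⟨p⟩ = 0.0000 and ⟨p²⟩ = 1.6309.
(Δp)² = 1.6309 − (0.0000)² = 1.6309.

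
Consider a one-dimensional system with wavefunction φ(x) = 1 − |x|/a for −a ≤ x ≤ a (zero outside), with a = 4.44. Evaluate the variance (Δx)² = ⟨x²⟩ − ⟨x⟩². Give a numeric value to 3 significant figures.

Compute ⟨x⟩ and ⟨x²⟩ separately, then (Δx)² = ⟨x²⟩ − ⟨x⟩².
φ is even, so ∫ over [−a, a] = 2∫₀ᵃ with φ = 1 − x/a there: ∫₀ᵃ (1 − x/a)² dx = a/3, ∫₀ᵃ x²(1 − x/a)² dx = a³/30, ∫₀ᵃ x⁴(1 − x/a)² dx = a⁵/105.
Normalization: ∫|φ|² dx = 2.9600.
⟨x⟩ = 0.0000 and ⟨x²⟩ = 1.9714.
(Δx)² = 1.9714 − (0.0000)² = 1.9714.

1.97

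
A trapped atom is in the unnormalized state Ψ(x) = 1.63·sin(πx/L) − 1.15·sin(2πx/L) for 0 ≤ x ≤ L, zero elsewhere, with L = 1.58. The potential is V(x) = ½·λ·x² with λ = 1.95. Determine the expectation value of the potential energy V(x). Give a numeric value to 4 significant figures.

1.132

⟨V⟩ = ∫ V(x)·|Ψ|² dx / ∫|Ψ|² dx.
On 0 ≤ x ≤ L (j ≠ l): ∫sin²(jπx/L) dx = L/2, ∫sin(jπx/L)·sin(lπx/L) dx = 0; diagonal moments ∫x·sin²(jπx/L) dx = L²/4, ∫x²·sin²(jπx/L) dx = L³·(1/6 − 1/(4j²π²)); cross terms ∫x·sin(jπx/L)·sin(lπx/L) dx = 0 for j + l even and −4jlL²/(π²(j² − l²)²) for j + l odd, ∫x²·sin(jπx/L)·sin(lπx/L) dx = (−1)^(j+l)·4jlL³/(π²(j² − l²)²); higher powers the same way via product-to-sum and parts.
State is unnormalized: ∫|Ψ|² dx = 3.1437, and ∫Ψ*·V(x)·Ψ dx = 3.5581, so ⟨V⟩ = 3.5581 / 3.1437.
⟨V⟩ = 1.1318.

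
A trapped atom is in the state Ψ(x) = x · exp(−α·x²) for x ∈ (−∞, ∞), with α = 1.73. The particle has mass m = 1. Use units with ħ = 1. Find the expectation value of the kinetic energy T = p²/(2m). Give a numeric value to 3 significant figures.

T = −(ħ²/2m) d²/dx², so ⟨T⟩ = −(ħ²/2m) ∫ Ψ*·Ψ'' dx / ∫|Ψ|² dx; with m = 1.
Expand each integrand as polynomial × e^(−2αx²) and use ∫x^(2j)·e^(−2αx²) dx = (2j−1)!!/(4α)^j · √(π/(2α)), odd powers → 0; here √(π/(2α)) = 0.95288. Differentiate with the product rule, d/dx e^(−αx²) = −2αx·e^(−αx²).
State is unnormalized: ∫|Ψ|² dx = 0.13770, and ∫Ψ*·(−ħ²/2m · Ψ'') dx = 0.35733, so ⟨T⟩ = 0.35733 / 0.13770.
⟨T⟩ = 2.5950.

2.60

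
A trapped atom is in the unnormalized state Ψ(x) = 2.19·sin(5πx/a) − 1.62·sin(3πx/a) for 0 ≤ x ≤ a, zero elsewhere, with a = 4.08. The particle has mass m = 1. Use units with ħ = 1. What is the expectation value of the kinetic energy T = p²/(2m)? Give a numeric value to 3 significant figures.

5.73

T = −(ħ²/2m) d²/dx², so ⟨T⟩ = −(ħ²/2m) ∫ Ψ*·Ψ'' dx / ∫|Ψ|² dx; with m = 1.
d²/dx² sin(jπx/a) = −(jπ/a)²·sin(jπx/a); on 0 ≤ x ≤ a, ∫sin²(jπx/a) dx = a/2 and ∫sin(jπx/a)·sin(lπx/a) dx = 0 for j ≠ l, so only diagonal terms survive in ∫|Ψ|² and ∫Ψ·Ψ″; ∫Ψ·Ψ′ dx = [Ψ²/2] between the walls = 0.
State is unnormalized: ∫|Ψ|² dx = 15.138, and ∫Ψ*·(−ħ²/2m · Ψ'') dx = 86.796, so ⟨T⟩ = 86.796 / 15.138.
⟨T⟩ = 5.7337.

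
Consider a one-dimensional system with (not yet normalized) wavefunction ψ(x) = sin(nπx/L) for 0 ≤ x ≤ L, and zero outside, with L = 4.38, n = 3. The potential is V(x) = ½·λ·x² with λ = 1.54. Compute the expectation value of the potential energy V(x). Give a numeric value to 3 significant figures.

4.84

⟨V⟩ = ∫ V(x)·|ψ|² dx / ∫|ψ|² dx.
With sin²θ = (1 − cos2θ)/2 on 0 ≤ x ≤ L: ∫sin²(nπx/L) dx = L/2, ∫x·sin²(nπx/L) dx = L²/4, ∫x²·sin²(nπx/L) dx = L³·(1/6 − 1/(4n²π²)); higher powers xᵏ the same way, integrating xᵏ·cos(2nπx/L) by parts.
State is unnormalized: ∫|ψ|² dx = 2.1900, and ∫ψ*·V(x)·ψ dx = 10.601, so ⟨V⟩ = 10.601 / 2.1900.
⟨V⟩ = 4.8408.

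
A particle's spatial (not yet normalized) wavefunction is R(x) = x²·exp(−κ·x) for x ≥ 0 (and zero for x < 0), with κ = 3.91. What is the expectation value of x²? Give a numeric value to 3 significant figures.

⟨x²⟩ = ∫ x²·|R|² dx / ∫|R|² dx (integrals over the domain).
Every integrand reduces to terms xʲ·e^(−2κx) on [0, ∞); use ∫₀^∞ xʲ·e^(−2κx) dx = j!/(2κ)^(j+1).
State is unnormalized: ∫|R|² dx = 0.00082069, and ∫R*·x²·R dx = 0.00040261, so ⟨x²⟩ = 0.00040261 / 0.00082069.
⟨x²⟩ = 0.49058.

0.491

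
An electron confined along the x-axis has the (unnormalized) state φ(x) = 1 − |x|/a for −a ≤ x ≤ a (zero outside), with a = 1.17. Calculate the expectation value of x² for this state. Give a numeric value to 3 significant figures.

0.137

⟨x²⟩ = ∫ x²·|φ|² dx / ∫|φ|² dx (integrals over the domain).
φ is even, so ∫ over [−a, a] = 2∫₀ᵃ with φ = 1 − x/a there: ∫₀ᵃ (1 − x/a)² dx = a/3, ∫₀ᵃ x²(1 − x/a)² dx = a³/30, ∫₀ᵃ x⁴(1 − x/a)² dx = a⁵/105.
State is unnormalized: ∫|φ|² dx = 0.78000, and ∫φ*·x²·φ dx = 0.10677, so ⟨x²⟩ = 0.10677 / 0.78000.
⟨x²⟩ = 0.13689.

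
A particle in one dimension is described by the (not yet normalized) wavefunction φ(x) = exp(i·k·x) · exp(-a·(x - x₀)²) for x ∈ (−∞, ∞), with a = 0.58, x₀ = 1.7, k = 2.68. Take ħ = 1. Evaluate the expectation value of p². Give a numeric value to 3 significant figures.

7.76

p² φ = −ħ² d²φ/dx²; ⟨p²⟩ = −ħ² ∫ φ*·φ'' dx / ∫|φ|² dx.
Gaussian moments (u = x − x₀): ∫u^(2j)·e^(−2au²) du = (2j−1)!!/(4a)^j · √(π/(2a)), odd powers integrate to 0; here √(π/(2a)) = 1.6457. Derivatives: φ′ = (ik − 2au)·φ, φ″ = ((ik − 2au)² − 2a)·φ; the odd-in-u pieces drop out.
State is unnormalized: ∫|φ|² dx = 1.6457, and ∫φ*·(−ħ² φ'') dx = 12.774, so ⟨p²⟩ = 12.774 / 1.6457.
⟨p²⟩ = 7.7624.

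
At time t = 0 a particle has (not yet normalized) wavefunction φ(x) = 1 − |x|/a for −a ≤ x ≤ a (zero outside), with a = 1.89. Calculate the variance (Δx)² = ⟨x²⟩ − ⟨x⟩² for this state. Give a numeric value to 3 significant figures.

0.357

Compute ⟨x⟩ and ⟨x²⟩ separately, then (Δx)² = ⟨x²⟩ − ⟨x⟩².
φ is even, so ∫ over [−a, a] = 2∫₀ᵃ with φ = 1 − x/a there: ∫₀ᵃ (1 − x/a)² dx = a/3, ∫₀ᵃ x²(1 − x/a)² dx = a³/30, ∫₀ᵃ x⁴(1 − x/a)² dx = a⁵/105.
Normalization: ∫|φ|² dx = 1.2600.
⟨x⟩ = 0.0000 and ⟨x²⟩ = 0.35721.
(Δx)² = 0.35721 − (0.0000)² = 0.35721.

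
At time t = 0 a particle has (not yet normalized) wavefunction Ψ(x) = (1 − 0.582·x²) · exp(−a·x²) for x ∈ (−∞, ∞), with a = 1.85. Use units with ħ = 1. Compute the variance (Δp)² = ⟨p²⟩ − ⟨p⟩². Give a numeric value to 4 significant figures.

2.579

Compute ⟨p⟩ and ⟨p²⟩ separately; (Δp)² = ⟨p²⟩ − ⟨p⟩².
Expand each integrand as polynomial × e^(−2ax²) and use ∫x^(2j)·e^(−2ax²) dx = (2j−1)!!/(4a)^j · √(π/(2a)), odd powers → 0; here √(π/(2a)) = 0.92145. Differentiate with the product rule, d/dx e^(−ax²) = −2ax·e^(−ax²).
Normalization: ∫|Ψ|² dx = 0.79361.
⟨p⟩ = 0.0000 and ⟨p²⟩ = 2.5789.
(Δp)² = 2.5789 − (0.0000)² = 2.5789.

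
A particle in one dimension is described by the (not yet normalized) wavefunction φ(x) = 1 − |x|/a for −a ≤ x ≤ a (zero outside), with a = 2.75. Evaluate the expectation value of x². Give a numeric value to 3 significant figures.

⟨x²⟩ = ∫ x²·|φ|² dx / ∫|φ|² dx (integrals over the domain).
φ is even, so ∫ over [−a, a] = 2∫₀ᵃ with φ = 1 − x/a there: ∫₀ᵃ (1 − x/a)² dx = a/3, ∫₀ᵃ x²(1 − x/a)² dx = a³/30, ∫₀ᵃ x⁴(1 − x/a)² dx = a⁵/105.
State is unnormalized: ∫|φ|² dx = 1.8333, and ∫φ*·x²·φ dx = 1.3865, so ⟨x²⟩ = 1.3865 / 1.8333.
⟨x²⟩ = 0.75625.

0.756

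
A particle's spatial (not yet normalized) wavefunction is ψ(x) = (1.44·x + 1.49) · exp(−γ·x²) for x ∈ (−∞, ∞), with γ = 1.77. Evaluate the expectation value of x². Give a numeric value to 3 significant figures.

0.174

⟨x²⟩ = ∫ x²·|ψ|² dx / ∫|ψ|² dx (integrals over the domain).
Expand each integrand as polynomial × e^(−2γx²) and use ∫x^(2j)·e^(−2γx²) dx = (2j−1)!!/(4γ)^j · √(π/(2γ)), odd powers → 0; here √(π/(2γ)) = 0.94205.
State is unnormalized: ∫|ψ|² dx = 2.3674, and ∫ψ*·x²·ψ dx = 0.41231, so ⟨x²⟩ = 0.41231 / 2.3674.
⟨x²⟩ = 0.17417.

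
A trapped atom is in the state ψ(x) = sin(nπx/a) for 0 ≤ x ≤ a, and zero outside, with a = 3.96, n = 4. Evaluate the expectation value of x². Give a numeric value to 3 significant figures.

5.18

⟨x²⟩ = ∫ x²·|ψ|² dx / ∫|ψ|² dx (integrals over the domain).
With sin²θ = (1 − cos2θ)/2 on 0 ≤ x ≤ a: ∫sin²(nπx/a) dx = a/2, ∫x·sin²(nπx/a) dx = a²/4, ∫x²·sin²(nπx/a) dx = a³·(1/6 − 1/(4n²π²)); higher powers xᵏ the same way, integrating xᵏ·cos(2nπx/a) by parts.
State is unnormalized: ∫|ψ|² dx = 1.9800, and ∫ψ*·x²·ψ dx = 10.252, so ⟨x²⟩ = 10.252 / 1.9800.
⟨x²⟩ = 5.1775.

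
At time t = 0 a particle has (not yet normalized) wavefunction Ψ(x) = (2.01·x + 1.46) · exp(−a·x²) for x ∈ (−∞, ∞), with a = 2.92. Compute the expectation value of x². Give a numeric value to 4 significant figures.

⟨x²⟩ = ∫ x²·|Ψ|² dx / ∫|Ψ|² dx (integrals over the domain).
Expand each integrand as polynomial × e^(−2ax²) and use ∫x^(2j)·e^(−2ax²) dx = (2j−1)!!/(4a)^j · √(π/(2a)), odd powers → 0; here √(π/(2a)) = 0.73345.
State is unnormalized: ∫|Ψ|² dx = 1.8171, and ∫Ψ*·x²·Ψ dx = 0.19902, so ⟨x²⟩ = 0.19902 / 1.8171.
⟨x²⟩ = 0.10952.

0.1095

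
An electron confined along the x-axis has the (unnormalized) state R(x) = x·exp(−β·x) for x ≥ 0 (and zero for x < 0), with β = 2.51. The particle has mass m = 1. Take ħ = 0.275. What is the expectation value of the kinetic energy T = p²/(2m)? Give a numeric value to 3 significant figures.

T = −(ħ²/2m) d²/dx², so ⟨T⟩ = −(ħ²/2m) ∫ R*·R'' dx / ∫|R|² dx; with m = 1.
Differentiate x·exp(−β·x) with the product rule; every integrand then reduces to terms xʲ·e^(−2βx) on [0, ∞), with ∫₀^∞ xʲ·e^(−2βx) dx = j!/(2β)^(j+1).
State is unnormalized: ∫|R|² dx = 0.015810, and ∫R*·(−ħ²/2m · R'') dx = 0.0037662, so ⟨T⟩ = 0.0037662 / 0.015810.
⟨T⟩ = 0.23822.

0.238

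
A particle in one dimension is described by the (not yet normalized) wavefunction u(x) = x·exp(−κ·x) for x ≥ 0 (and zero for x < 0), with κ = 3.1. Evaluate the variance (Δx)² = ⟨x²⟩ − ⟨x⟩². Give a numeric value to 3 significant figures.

0.0780

Compute ⟨x⟩ and ⟨x²⟩ separately, then (Δx)² = ⟨x²⟩ − ⟨x⟩².
Every integrand reduces to terms xʲ·e^(−2κx) on [0, ∞); use ∫₀^∞ xʲ·e^(−2κx) dx = j!/(2κ)^(j+1).
Normalization: ∫|u|² dx = 0.0083918.
⟨x⟩ = 0.48387 and ⟨x²⟩ = 0.31217.
(Δx)² = 0.31217 − (0.48387)² = 0.078044.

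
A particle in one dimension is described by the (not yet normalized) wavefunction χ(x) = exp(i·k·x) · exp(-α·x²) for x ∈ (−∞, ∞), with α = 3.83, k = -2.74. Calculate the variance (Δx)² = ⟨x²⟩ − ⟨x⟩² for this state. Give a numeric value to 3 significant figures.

0.0653

Compute ⟨x⟩ and ⟨x²⟩ separately, then (Δx)² = ⟨x²⟩ − ⟨x⟩².
Gaussian moments: ∫x^(2j)·e^(−2αx²) dx = (2j−1)!!/(4α)^j · √(π/(2α)), odd powers integrate to 0; here √(π/(2α)) = 0.64041.
Normalization: ∫|χ|² dx = 0.64041.
⟨x⟩ = 0.0000 and ⟨x²⟩ = 0.065274.
(Δx)² = 0.065274 − (0.0000)² = 0.065274.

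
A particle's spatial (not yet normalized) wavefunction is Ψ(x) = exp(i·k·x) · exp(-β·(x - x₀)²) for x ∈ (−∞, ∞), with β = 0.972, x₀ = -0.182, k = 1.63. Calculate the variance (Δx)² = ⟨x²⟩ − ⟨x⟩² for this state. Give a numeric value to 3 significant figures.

0.257

Compute ⟨x⟩ and ⟨x²⟩ separately, then (Δx)² = ⟨x²⟩ − ⟨x⟩².
Gaussian moments (u = x − x₀): ∫u^(2j)·e^(−2βu²) du = (2j−1)!!/(4β)^j · √(π/(2β)), odd powers integrate to 0; here √(π/(2β)) = 1.2712.
Normalization: ∫|Ψ|² dx = 1.2712.
⟨x⟩ = -0.18200 and ⟨x²⟩ = 0.29033.
(Δx)² = 0.29033 − (-0.18200)² = 0.25720.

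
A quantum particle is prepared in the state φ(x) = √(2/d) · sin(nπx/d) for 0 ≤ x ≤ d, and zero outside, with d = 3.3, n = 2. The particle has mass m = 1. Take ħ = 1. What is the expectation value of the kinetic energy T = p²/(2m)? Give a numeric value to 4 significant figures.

1.813

T = −(ħ²/2m) d²/dx², so ⟨T⟩ = −(ħ²/2m) ∫ φ*·φ'' dx; with m = 1.
d/dx sin(nπx/d) = (nπ/d)·cos(nπx/d) and d²/dx² sin(nπx/d) = −(nπ/d)²·sin(nπx/d); on 0 ≤ x ≤ d, ∫sin²(nπx/d) dx = d/2 and ∫sin(nπx/d)·cos(nπx/d) dx = 0.
⟨T⟩ = 1.8126.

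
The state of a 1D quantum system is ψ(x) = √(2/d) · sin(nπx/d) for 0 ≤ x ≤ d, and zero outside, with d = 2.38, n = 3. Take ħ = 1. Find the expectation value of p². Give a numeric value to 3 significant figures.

15.7

p² ψ = −ħ² d²ψ/dx²; ⟨p²⟩ = −ħ² ∫ ψ*·ψ'' dx.
d/dx sin(nπx/d) = (nπ/d)·cos(nπx/d) and d²/dx² sin(nπx/d) = −(nπ/d)²·sin(nπx/d); on 0 ≤ x ≤ d, ∫sin²(nπx/d) dx = d/2 and ∫sin(nπx/d)·cos(nπx/d) dx = 0.
⟨p²⟩ = 15.682.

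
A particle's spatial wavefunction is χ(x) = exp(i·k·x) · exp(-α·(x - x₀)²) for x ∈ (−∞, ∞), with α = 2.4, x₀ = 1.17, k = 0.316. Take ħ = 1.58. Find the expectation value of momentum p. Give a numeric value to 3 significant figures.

0.499

p χ = −iħ dχ/dx; then ⟨p⟩ = ∫ χ*·(pχ) dx / ∫|χ|² dx.
Gaussian moments (u = x − x₀): ∫u^(2j)·e^(−2αu²) du = (2j−1)!!/(4α)^j · √(π/(2α)), odd powers integrate to 0; here √(π/(2α)) = 0.80901. Derivatives: χ′ = (ik − 2αu)·χ, χ″ = ((ik − 2αu)² − 2α)·χ; the odd-in-u pieces drop out.
State is unnormalized: ∫|χ|² dx = 0.80901, and ∫χ*·(−iħ χ') dx = 0.40392, so ⟨p⟩ = 0.40392 / 0.80901.
⟨p⟩ = 0.49928.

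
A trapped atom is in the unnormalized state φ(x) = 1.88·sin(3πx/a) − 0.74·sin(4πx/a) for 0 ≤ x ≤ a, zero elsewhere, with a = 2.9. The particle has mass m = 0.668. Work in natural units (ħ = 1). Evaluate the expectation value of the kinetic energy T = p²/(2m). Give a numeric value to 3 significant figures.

T = −(ħ²/2m) d²/dx², so ⟨T⟩ = −(ħ²/2m) ∫ φ*·φ'' dx / ∫|φ|² dx; with m = 0.668.
d²/dx² sin(jπx/a) = −(jπ/a)²·sin(jπx/a); on 0 ≤ x ≤ a, ∫sin²(jπx/a) dx = a/2 and ∫sin(jπx/a)·sin(lπx/a) dx = 0 for j ≠ l, so only diagonal terms survive in ∫|φ|² and ∫φ·φ″; ∫φ·φ′ dx = [φ²/2] between the walls = 0.
State is unnormalized: ∫|φ|² dx = 5.9189, and ∫φ*·(−ħ²/2m · φ'') dx = 51.675, so ⟨T⟩ = 51.675 / 5.9189.
⟨T⟩ = 8.7306.

8.73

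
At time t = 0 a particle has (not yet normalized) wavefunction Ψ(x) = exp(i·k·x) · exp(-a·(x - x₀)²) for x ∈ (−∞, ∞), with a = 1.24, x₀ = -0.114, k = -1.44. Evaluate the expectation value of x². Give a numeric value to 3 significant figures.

⟨x²⟩ = ∫ x²·|Ψ|² dx / ∫|Ψ|² dx (integrals over the domain).
Gaussian moments (u = x − x₀): ∫u^(2j)·e^(−2au²) du = (2j−1)!!/(4a)^j · √(π/(2a)), odd powers integrate to 0; here √(π/(2a)) = 1.1255.
State is unnormalized: ∫|Ψ|² dx = 1.1255, and ∫Ψ*·x²·Ψ dx = 0.24154, so ⟨x²⟩ = 0.24154 / 1.1255.
⟨x²⟩ = 0.21461.

0.215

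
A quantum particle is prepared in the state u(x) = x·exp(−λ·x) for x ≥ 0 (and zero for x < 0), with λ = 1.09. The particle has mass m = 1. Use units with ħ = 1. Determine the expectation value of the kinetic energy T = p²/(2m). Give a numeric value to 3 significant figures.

0.594

T = −(ħ²/2m) d²/dx², so ⟨T⟩ = −(ħ²/2m) ∫ u*·u'' dx / ∫|u|² dx; with m = 1.
Differentiate x·exp(−λ·x) with the product rule; every integrand then reduces to terms xʲ·e^(−2λx) on [0, ∞), with ∫₀^∞ xʲ·e^(−2λx) dx = j!/(2λ)^(j+1).
State is unnormalized: ∫|u|² dx = 0.19305, and ∫u*·(−ħ²/2m · u'') dx = 0.11468, so ⟨T⟩ = 0.11468 / 0.19305.
⟨T⟩ = 0.59405.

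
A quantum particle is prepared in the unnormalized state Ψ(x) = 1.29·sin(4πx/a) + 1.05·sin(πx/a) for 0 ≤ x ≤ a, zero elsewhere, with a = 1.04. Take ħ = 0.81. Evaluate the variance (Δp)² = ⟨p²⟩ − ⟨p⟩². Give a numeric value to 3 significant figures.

Compute ⟨p⟩ and ⟨p²⟩ separately; (Δp)² = ⟨p²⟩ − ⟨p⟩².
d²/dx² sin(jπx/a) = −(jπ/a)²·sin(jπx/a); on 0 ≤ x ≤ a, ∫sin²(jπx/a) dx = a/2 and ∫sin(jπx/a)·sin(lπx/a) dx = 0 for j ≠ l, so only diagonal terms survive in ∫|Ψ|² and ∫Ψ·Ψ″; ∫Ψ·Ψ′ dx = [Ψ²/2] between the walls = 0.
Normalization: ∫|Ψ|² dx = 1.4386.
⟨p⟩ = 0.0000 and ⟨p²⟩ = 60.004.
(Δp)² = 60.004 − (0.0000)² = 60.004.

60.0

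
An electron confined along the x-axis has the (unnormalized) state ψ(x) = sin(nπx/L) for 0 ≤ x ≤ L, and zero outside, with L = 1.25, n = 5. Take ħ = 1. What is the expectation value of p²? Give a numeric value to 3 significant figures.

158.

p² ψ = −ħ² d²ψ/dx²; ⟨p²⟩ = −ħ² ∫ ψ*·ψ'' dx / ∫|ψ|² dx.
d/dx sin(nπx/L) = (nπ/L)·cos(nπx/L) and d²/dx² sin(nπx/L) = −(nπ/L)²·sin(nπx/L); on 0 ≤ x ≤ L, ∫sin²(nπx/L) dx = L/2 and ∫sin(nπx/L)·cos(nπx/L) dx = 0.
State is unnormalized: ∫|ψ|² dx = 0.62500, and ∫ψ*·(−ħ² ψ'') dx = 98.696, so ⟨p²⟩ = 98.696 / 0.62500.
⟨p²⟩ = 157.91.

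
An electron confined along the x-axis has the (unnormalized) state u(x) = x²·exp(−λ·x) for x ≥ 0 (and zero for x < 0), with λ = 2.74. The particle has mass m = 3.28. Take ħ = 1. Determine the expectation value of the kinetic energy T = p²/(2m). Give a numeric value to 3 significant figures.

T = −(ħ²/2m) d²/dx², so ⟨T⟩ = −(ħ²/2m) ∫ u*·u'' dx / ∫|u|² dx; with m = 3.28.
Differentiate x²·exp(−λ·x) with the product rule; every integrand then reduces to terms xʲ·e^(−2λx) on [0, ∞), with ∫₀^∞ xʲ·e^(−2λx) dx = j!/(2λ)^(j+1).
State is unnormalized: ∫|u|² dx = 0.0048563, and ∫u*·(−ħ²/2m · u'') dx = 0.0018526, so ⟨T⟩ = 0.0018526 / 0.0048563.
⟨T⟩ = 0.38148.

0.381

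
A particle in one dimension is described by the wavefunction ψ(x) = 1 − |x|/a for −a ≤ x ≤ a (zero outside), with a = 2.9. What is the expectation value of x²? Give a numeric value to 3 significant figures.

0.841

⟨x²⟩ = ∫ x²·|ψ|² dx / ∫|ψ|² dx (integrals over the domain).
ψ is even, so ∫ over [−a, a] = 2∫₀ᵃ with ψ = 1 − x/a there: ∫₀ᵃ (1 − x/a)² dx = a/3, ∫₀ᵃ x²(1 − x/a)² dx = a³/30, ∫₀ᵃ x⁴(1 − x/a)² dx = a⁵/105.
State is unnormalized: ∫|ψ|² dx = 1.9333, and ∫ψ*·x²·ψ dx = 1.6259, so ⟨x²⟩ = 1.6259 / 1.9333.
⟨x²⟩ = 0.84100.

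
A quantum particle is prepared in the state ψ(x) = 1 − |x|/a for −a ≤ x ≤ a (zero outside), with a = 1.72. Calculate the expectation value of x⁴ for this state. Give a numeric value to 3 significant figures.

⟨x⁴⟩ = ∫ x⁴·|ψ|² dx / ∫|ψ|² dx (integrals over the domain).
ψ is even, so ∫ over [−a, a] = 2∫₀ᵃ with ψ = 1 − x/a there: ∫₀ᵃ (1 − x/a)² dx = a/3, ∫₀ᵃ x²(1 − x/a)² dx = a³/30, ∫₀ᵃ x⁴(1 − x/a)² dx = a⁵/105.
State is unnormalized: ∫|ψ|² dx = 1.1467, and ∫ψ*·x⁴·ψ dx = 0.28674, so ⟨x⁴⟩ = 0.28674 / 1.1467.
⟨x⁴⟩ = 0.25006.

0.250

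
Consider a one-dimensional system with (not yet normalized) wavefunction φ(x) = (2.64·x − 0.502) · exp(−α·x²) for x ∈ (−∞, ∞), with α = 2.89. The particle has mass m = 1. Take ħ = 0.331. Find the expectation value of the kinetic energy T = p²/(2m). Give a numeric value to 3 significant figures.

0.382

T = −(ħ²/2m) d²/dx², so ⟨T⟩ = −(ħ²/2m) ∫ φ*·φ'' dx / ∫|φ|² dx; with m = 1.
Expand each integrand as polynomial × e^(−2αx²) and use ∫x^(2j)·e^(−2αx²) dx = (2j−1)!!/(4α)^j · √(π/(2α)), odd powers → 0; here √(π/(2α)) = 0.73724. Differentiate with the product rule, d/dx e^(−αx²) = −2αx·e^(−αx²).
State is unnormalized: ∫|φ|² dx = 0.63028, and ∫φ*·(−ħ²/2m · φ'') dx = 0.24052, so ⟨T⟩ = 0.24052 / 0.63028.
⟨T⟩ = 0.38161.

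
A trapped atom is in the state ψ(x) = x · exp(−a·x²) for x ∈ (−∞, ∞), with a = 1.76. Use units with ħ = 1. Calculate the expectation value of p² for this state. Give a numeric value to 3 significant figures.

5.28

p² ψ = −ħ² d²ψ/dx²; ⟨p²⟩ = −ħ² ∫ ψ*·ψ'' dx / ∫|ψ|² dx.
Expand each integrand as polynomial × e^(−2ax²) and use ∫x^(2j)·e^(−2ax²) dx = (2j−1)!!/(4a)^j · √(π/(2a)), odd powers → 0; here √(π/(2a)) = 0.94472. Differentiate with the product rule, d/dx e^(−ax²) = −2ax·e^(−ax²).
State is unnormalized: ∫|ψ|² dx = 0.13419, and ∫ψ*·(−ħ² ψ'') dx = 0.70854, so ⟨p²⟩ = 0.70854 / 0.13419.
⟨p²⟩ = 5.2800.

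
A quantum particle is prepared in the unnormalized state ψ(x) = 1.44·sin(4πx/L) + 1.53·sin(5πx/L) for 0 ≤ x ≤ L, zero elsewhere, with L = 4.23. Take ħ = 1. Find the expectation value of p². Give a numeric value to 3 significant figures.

11.5

p² ψ = −ħ² d²ψ/dx²; ⟨p²⟩ = −ħ² ∫ ψ*·ψ'' dx / ∫|ψ|² dx.
d²/dx² sin(jπx/L) = −(jπ/L)²·sin(jπx/L); on 0 ≤ x ≤ L, ∫sin²(jπx/L) dx = L/2 and ∫sin(jπx/L)·sin(lπx/L) dx = 0 for j ≠ l, so only diagonal terms survive in ∫|ψ|² and ∫ψ·ψ″; ∫ψ·ψ′ dx = [ψ²/2] between the walls = 0.
State is unnormalized: ∫|ψ|² dx = 9.3367, and ∫ψ*·(−ħ² ψ'') dx = 106.98, so ⟨p²⟩ = 106.98 / 9.3367.
⟨p²⟩ = 11.458.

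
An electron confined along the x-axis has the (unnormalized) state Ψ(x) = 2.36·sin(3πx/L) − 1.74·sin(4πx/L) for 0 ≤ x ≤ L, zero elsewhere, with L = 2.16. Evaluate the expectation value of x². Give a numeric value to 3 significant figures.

⟨x²⟩ = ∫ x²·|Ψ|² dx / ∫|Ψ|² dx (integrals over the domain).
On 0 ≤ x ≤ L (j ≠ l): ∫sin²(jπx/L) dx = L/2, ∫sin(jπx/L)·sin(lπx/L) dx = 0; diagonal moments ∫x·sin²(jπx/L) dx = L²/4, ∫x²·sin²(jπx/L) dx = L³·(1/6 − 1/(4j²π²)); cross terms ∫x·sin(jπx/L)·sin(lπx/L) dx = 0 for j + l even and −4jlL²/(π²(j² − l²)²) for j + l odd, ∫x²·sin(jπx/L)·sin(lπx/L) dx = (−1)^(j+l)·4jlL³/(π²(j² − l²)²); higher powers the same way via product-to-sum and parts.
State is unnormalized: ∫|Ψ|² dx = 9.2850, and ∫Ψ*·x²·Ψ dx = 22.449, so ⟨x²⟩ = 22.449 / 9.2850.
⟨x²⟩ = 2.4177.

2.42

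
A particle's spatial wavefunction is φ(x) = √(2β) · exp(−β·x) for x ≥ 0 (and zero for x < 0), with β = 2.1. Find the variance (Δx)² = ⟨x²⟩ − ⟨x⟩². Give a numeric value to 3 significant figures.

Compute ⟨x⟩ and ⟨x²⟩ separately, then (Δx)² = ⟨x²⟩ − ⟨x⟩².
Every integrand reduces to terms xʲ·e^(−2βx) on [0, ∞); use ∫₀^∞ xʲ·e^(−2βx) dx = j!/(2β)^(j+1).
⟨x⟩ = 0.23810 and ⟨x²⟩ = 0.11338.
(Δx)² = 0.11338 − (0.23810)² = 0.056689.

0.0567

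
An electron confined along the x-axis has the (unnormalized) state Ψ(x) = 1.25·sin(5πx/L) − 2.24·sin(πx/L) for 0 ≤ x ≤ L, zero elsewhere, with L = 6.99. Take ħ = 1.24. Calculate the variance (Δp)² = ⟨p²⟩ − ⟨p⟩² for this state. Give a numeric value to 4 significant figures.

Compute ⟨p⟩ and ⟨p²⟩ separately; (Δp)² = ⟨p²⟩ − ⟨p⟩².
d²/dx² sin(jπx/L) = −(jπ/L)²·sin(jπx/L); on 0 ≤ x ≤ L, ∫sin²(jπx/L) dx = L/2 and ∫sin(jπx/L)·sin(lπx/L) dx = 0 for j ≠ l, so only diagonal terms survive in ∫|Ψ|² and ∫Ψ·Ψ″; ∫Ψ·Ψ′ dx = [Ψ²/2] between the walls = 0.
Normalization: ∫|Ψ|² dx = 22.997.
⟨p⟩ = 0.0000 and ⟨p²⟩ = 2.0806.
(Δp)² = 2.0806 − (0.0000)² = 2.0806.

2.081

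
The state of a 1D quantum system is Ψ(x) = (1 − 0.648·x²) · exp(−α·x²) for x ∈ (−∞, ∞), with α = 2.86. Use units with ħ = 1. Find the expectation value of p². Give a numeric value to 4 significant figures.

3.624

p² Ψ = −ħ² d²Ψ/dx²; ⟨p²⟩ = −ħ² ∫ Ψ*·Ψ'' dx / ∫|Ψ|² dx.
Expand each integrand as polynomial × e^(−2αx²) and use ∫x^(2j)·e^(−2αx²) dx = (2j−1)!!/(4α)^j · √(π/(2α)), odd powers → 0; here √(π/(2α)) = 0.74110. Differentiate with the product rule, d/dx e^(−αx²) = −2αx·e^(−αx²).
State is unnormalized: ∫|Ψ|² dx = 0.66428, and ∫Ψ*·(−ħ² Ψ'') dx = 2.4073, so ⟨p²⟩ = 2.4073 / 0.66428.
⟨p²⟩ = 3.6239.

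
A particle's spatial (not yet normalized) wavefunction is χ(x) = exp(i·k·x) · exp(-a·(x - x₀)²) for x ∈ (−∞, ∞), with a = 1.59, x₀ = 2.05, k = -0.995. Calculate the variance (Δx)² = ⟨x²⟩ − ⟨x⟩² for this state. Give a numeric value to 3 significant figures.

Compute ⟨x⟩ and ⟨x²⟩ separately, then (Δx)² = ⟨x²⟩ − ⟨x⟩².
Gaussian moments (u = x − x₀): ∫u^(2j)·e^(−2au²) du = (2j−1)!!/(4a)^j · √(π/(2a)), odd powers integrate to 0; here √(π/(2a)) = 0.99394.
Normalization: ∫|χ|² dx = 0.99394.
⟨x⟩ = 2.0500 and ⟨x²⟩ = 4.3597.
(Δx)² = 4.3597 − (2.0500)² = 0.15723.

0.157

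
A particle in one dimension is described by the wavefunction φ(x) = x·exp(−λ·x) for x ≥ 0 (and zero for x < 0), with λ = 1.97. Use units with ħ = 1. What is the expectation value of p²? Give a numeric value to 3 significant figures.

3.88

p² φ = −ħ² d²φ/dx²; ⟨p²⟩ = −ħ² ∫ φ*·φ'' dx / ∫|φ|² dx.
Differentiate x·exp(−λ·x) with the product rule; every integrand then reduces to terms xʲ·e^(−2λx) on [0, ∞), with ∫₀^∞ xʲ·e^(−2λx) dx = j!/(2λ)^(j+1).
State is unnormalized: ∫|φ|² dx = 0.032700, and ∫φ*·(−ħ² φ'') dx = 0.12690, so ⟨p²⟩ = 0.12690 / 0.032700.
⟨p²⟩ = 3.8809.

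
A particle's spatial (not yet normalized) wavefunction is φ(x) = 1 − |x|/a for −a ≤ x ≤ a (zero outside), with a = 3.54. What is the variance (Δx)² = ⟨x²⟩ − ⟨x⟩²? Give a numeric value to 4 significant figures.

1.253

Compute ⟨x⟩ and ⟨x²⟩ separately, then (Δx)² = ⟨x²⟩ − ⟨x⟩².
φ is even, so ∫ over [−a, a] = 2∫₀ᵃ with φ = 1 − x/a there: ∫₀ᵃ (1 − x/a)² dx = a/3, ∫₀ᵃ x²(1 − x/a)² dx = a³/30, ∫₀ᵃ x⁴(1 − x/a)² dx = a⁵/105.
Normalization: ∫|φ|² dx = 2.3600.
⟨x⟩ = 0.0000 and ⟨x²⟩ = 1.2532.
(Δx)² = 1.2532 − (0.0000)² = 1.2532.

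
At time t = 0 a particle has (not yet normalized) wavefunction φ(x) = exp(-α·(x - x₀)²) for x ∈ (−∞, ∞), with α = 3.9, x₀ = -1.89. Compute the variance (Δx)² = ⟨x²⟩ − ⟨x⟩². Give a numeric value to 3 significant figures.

Compute ⟨x⟩ and ⟨x²⟩ separately, then (Δx)² = ⟨x²⟩ − ⟨x⟩².
Gaussian moments (u = x − x₀): ∫u^(2j)·e^(−2αu²) du = (2j−1)!!/(4α)^j · √(π/(2α)), odd powers integrate to 0; here √(π/(2α)) = 0.63464.
Normalization: ∫|φ|² dx = 0.63464.
⟨x⟩ = -1.8900 and ⟨x²⟩ = 3.6362.
(Δx)² = 3.6362 − (-1.8900)² = 0.064103.

0.0641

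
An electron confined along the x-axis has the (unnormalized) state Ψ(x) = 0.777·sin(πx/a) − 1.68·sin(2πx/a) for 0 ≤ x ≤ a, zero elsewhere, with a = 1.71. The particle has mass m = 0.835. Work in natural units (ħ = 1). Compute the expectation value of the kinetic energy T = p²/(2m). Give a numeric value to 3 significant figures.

7.02

T = −(ħ²/2m) d²/dx², so ⟨T⟩ = −(ħ²/2m) ∫ Ψ*·Ψ'' dx / ∫|Ψ|² dx; with m = 0.835.
d²/dx² sin(jπx/a) = −(jπ/a)²·sin(jπx/a); on 0 ≤ x ≤ a, ∫sin²(jπx/a) dx = a/2 and ∫sin(jπx/a)·sin(lπx/a) dx = 0 for j ≠ l, so only diagonal terms survive in ∫|Ψ|² and ∫Ψ·Ψ″; ∫Ψ·Ψ′ dx = [Ψ²/2] between the walls = 0.
State is unnormalized: ∫|Ψ|² dx = 2.9293, and ∫Ψ*·(−ħ²/2m · Ψ'') dx = 20.552, so ⟨T⟩ = 20.552 / 2.9293.
⟨T⟩ = 7.0160.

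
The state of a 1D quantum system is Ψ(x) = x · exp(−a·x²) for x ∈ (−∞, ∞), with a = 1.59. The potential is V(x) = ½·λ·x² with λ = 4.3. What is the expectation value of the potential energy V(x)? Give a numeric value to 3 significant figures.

⟨V⟩ = ∫ V(x)·|Ψ|² dx / ∫|Ψ|² dx.
Expand each integrand as polynomial × e^(−2ax²) and use ∫x^(2j)·e^(−2ax²) dx = (2j−1)!!/(4a)^j · √(π/(2a)), odd powers → 0; here √(π/(2a)) = 0.99394.
State is unnormalized: ∫|Ψ|² dx = 0.15628, and ∫Ψ*·V(x)·Ψ dx = 0.15849, so ⟨V⟩ = 0.15849 / 0.15628.
⟨V⟩ = 1.0142.

1.01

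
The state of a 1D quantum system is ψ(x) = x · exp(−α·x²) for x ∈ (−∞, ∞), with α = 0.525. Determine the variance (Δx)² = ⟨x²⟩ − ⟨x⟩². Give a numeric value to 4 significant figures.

1.429

Compute ⟨x⟩ and ⟨x²⟩ separately, then (Δx)² = ⟨x²⟩ − ⟨x⟩².
Expand each integrand as polynomial × e^(−2αx²) and use ∫x^(2j)·e^(−2αx²) dx = (2j−1)!!/(4α)^j · √(π/(2α)), odd powers → 0; here √(π/(2α)) = 1.7297.
Normalization: ∫|ψ|² dx = 0.82368.
⟨x⟩ = 0.0000 and ⟨x²⟩ = 1.4286.
(Δx)² = 1.4286 − (0.0000)² = 1.4286.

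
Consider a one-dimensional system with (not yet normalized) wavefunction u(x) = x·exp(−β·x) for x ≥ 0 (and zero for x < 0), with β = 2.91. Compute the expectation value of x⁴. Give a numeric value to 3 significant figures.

⟨x⁴⟩ = ∫ x⁴·|u|² dx / ∫|u|² dx (integrals over the domain).
Every integrand reduces to terms xʲ·e^(−2βx) on [0, ∞); use ∫₀^∞ xʲ·e^(−2βx) dx = j!/(2β)^(j+1).
State is unnormalized: ∫|u|² dx = 0.010145, and ∫u*·x⁴·u dx = 0.0031833, so ⟨x⁴⟩ = 0.0031833 / 0.010145.
⟨x⁴⟩ = 0.31377.

0.314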